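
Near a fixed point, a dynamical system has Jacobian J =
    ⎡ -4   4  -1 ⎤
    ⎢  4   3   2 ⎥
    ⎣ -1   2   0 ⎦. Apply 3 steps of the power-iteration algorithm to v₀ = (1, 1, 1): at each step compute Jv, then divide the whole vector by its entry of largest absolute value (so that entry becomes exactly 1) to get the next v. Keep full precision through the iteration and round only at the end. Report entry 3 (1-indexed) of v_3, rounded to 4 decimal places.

Jv0 = (-1.00000, 9.00000, 1.00000); divide by 9.00000 → v1 = (-0.11111, 1.00000, 0.11111)
Jv1 = (4.33333, 2.77778, 2.11111); divide by 4.33333 → v2 = (1.00000, 0.64103, 0.48718)
Jv2 = (-1.92308, 6.89744, 0.28205); divide by 6.89744 → v3 = (-0.27881, 1.00000, 0.04089)
Requested entry of v3: 11/269 = 0.0409

0.0409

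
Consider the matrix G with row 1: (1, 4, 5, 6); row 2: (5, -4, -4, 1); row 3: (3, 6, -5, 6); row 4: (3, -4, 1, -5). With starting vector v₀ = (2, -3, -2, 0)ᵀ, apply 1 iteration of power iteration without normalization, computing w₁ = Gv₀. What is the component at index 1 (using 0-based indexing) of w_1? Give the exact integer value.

30

w1 = Gv₀ = (-20, 30, -2, 16)
The requested component of w1 is 30.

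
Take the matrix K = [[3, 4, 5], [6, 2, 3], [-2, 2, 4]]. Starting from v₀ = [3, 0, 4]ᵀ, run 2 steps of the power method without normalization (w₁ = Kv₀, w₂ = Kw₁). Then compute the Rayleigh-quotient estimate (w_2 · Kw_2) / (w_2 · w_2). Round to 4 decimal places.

w1 = Kv₀ = (29, 30, 10)
w2 = Kw1 = (257, 264, 42)
Kw2 = (2037, 2196, 182)
w2·Kw2 = 257·2037 + 264·2196 + 42·182 = 1110897; w2·w2 = 257·257 + 264·264 + 42·42 = 137509
λ ≈ 1110897/137509 = 8.0787

8.0787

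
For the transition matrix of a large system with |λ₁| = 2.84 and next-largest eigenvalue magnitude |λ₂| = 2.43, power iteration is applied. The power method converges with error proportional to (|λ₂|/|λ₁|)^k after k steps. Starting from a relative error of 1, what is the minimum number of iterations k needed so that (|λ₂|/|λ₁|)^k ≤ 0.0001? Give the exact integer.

|λ₂/λ₁| = 2.43/2.84 = 0.85563
Need k ≥ ln(0.0001) / ln(0.85563) = -9.2103 / -0.1559 ≈ 59.074
Smallest integer k satisfying the bound: 60

60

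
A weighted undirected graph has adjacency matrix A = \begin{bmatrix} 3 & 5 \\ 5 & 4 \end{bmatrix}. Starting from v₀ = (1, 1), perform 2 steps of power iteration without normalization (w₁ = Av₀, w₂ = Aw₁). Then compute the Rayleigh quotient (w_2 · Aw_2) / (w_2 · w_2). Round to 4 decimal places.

8.5249

w1 = Av₀ = (8, 9)
w2 = Aw1 = (69, 76)
Aw2 = (587, 649)
w2·Aw2 = 69·587 + 76·649 = 89827; w2·w2 = 69·69 + 76·76 = 10537
λ ≈ 89827/10537 = 8.5249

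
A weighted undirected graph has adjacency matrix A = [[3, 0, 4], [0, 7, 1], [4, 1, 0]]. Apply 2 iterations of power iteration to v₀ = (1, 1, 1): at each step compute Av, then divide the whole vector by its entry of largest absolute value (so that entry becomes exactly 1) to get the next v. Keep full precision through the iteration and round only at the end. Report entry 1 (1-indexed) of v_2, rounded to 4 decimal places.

0.6721

Av0 = (7.00000, 8.00000, 5.00000); divide by 8.00000 → v1 = (0.87500, 1.00000, 0.62500)
Av1 = (5.12500, 7.62500, 4.50000); divide by 7.62500 → v2 = (0.67213, 1.00000, 0.59016)
Requested entry of v2: 41/61 = 0.6721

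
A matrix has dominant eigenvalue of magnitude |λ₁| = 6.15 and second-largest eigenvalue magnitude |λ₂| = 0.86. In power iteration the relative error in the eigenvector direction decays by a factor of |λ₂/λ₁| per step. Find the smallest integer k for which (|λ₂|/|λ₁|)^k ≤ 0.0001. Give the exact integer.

|λ₂/λ₁| = 0.86/6.15 = 0.13984
Need k ≥ ln(0.0001) / ln(0.13984) = -9.2103 / -1.9673 ≈ 4.682
Smallest integer k satisfying the bound: 5

5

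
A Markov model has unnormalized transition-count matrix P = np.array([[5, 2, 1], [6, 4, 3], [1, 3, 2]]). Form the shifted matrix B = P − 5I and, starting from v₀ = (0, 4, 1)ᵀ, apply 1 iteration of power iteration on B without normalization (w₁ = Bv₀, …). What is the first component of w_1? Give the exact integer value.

9

B = P − 5I has rows (0, 2, 1); (6, -1, 3); (1, 3, -3)
w1 = Bv₀ = (0·0 + 2·4 + 1·1; 6·0 + (-1)·4 + 3·1; 1·0 + 3·4 + (-3)·1) = (9, -1, 9)
Requested component of w1: 9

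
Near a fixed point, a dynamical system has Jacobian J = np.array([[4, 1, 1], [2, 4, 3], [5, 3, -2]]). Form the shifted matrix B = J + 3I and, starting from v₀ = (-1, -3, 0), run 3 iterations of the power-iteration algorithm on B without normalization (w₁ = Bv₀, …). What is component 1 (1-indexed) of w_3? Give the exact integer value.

-1105

B = J + 3I has rows (7, 1, 1); (2, 7, 3); (5, 3, 1)
w1 = Bv₀ = (7·(-1) + 1·(-3) + 1·0; 2·(-1) + 7·(-3) + 3·0; 5·(-1) + 3·(-3) + 1·0) = (-10, -23, -14)
w2 = Bw1 = (7·(-10) + 1·(-23) + 1·(-14); 2·(-10) + 7·(-23) + 3·(-14); 5·(-10) + 3·(-23) + 1·(-14)) = (-107, -223, -133)
w3 = Bw2 = (-1105, -2174, -1337)
Requested component of w3: -1105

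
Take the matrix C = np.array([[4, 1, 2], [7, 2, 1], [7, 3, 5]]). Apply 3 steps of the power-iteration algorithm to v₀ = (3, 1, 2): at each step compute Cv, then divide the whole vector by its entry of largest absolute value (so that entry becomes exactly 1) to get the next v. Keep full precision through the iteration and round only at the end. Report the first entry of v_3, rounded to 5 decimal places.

0.44291

Cv0 = (17.000000, 25.000000, 34.000000); divide by 34.000000 → v1 = (0.500000, 0.735294, 1.000000)
Cv1 = (4.735294, 5.970588, 10.705882); divide by 10.705882 → v2 = (0.442308, 0.557692, 1.000000)
Cv2 = (4.326923, 5.211538, 9.769231); divide by 9.769231 → v3 = (0.442913, 0.533465, 1.000000)
Requested entry of v3: 1575/3556 = 0.44291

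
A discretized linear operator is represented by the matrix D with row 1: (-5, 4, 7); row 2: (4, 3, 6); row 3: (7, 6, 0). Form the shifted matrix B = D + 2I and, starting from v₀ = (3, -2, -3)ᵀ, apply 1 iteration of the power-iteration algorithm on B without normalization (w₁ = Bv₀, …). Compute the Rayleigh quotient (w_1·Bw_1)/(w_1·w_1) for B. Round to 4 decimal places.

-0.2001

B = D + 2I has rows (-3, 4, 7); (4, 5, 6); (7, 6, 2)
w1 = Bv₀ = ((-3)·3 + 4·(-2) + 7·(-3); 4·3 + 5·(-2) + 6·(-3); 7·3 + 6·(-2) + 2·(-3)) = (-38, -16, 3)
Bw1 = (71, -214, -356)
w1·Bw1 = -342; w1·w1 = 1709; μ ≈ -342/1709 = -0.2001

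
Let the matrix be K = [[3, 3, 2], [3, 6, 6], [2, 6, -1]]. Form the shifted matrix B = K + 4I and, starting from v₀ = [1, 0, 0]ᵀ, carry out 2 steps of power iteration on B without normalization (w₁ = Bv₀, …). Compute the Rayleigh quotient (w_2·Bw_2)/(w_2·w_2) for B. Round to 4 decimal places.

B = K + 4I has rows (7, 3, 2); (3, 10, 6); (2, 6, 3)
w1 = Bv₀ = (7·1 + 3·0 + 2·0; 3·1 + 10·0 + 6·0; 2·1 + 6·0 + 3·0) = (7, 3, 2)
w2 = Bw1 = (7·7 + 3·3 + 2·2; 3·7 + 10·3 + 6·2; 2·7 + 6·3 + 3·2) = (62, 63, 38)
Bw2 = (699, 1044, 616)
w2·Bw2 = 132518; w2·w2 = 9257; μ ≈ 132518/9257 = 14.3154

μ ≈ 14.3154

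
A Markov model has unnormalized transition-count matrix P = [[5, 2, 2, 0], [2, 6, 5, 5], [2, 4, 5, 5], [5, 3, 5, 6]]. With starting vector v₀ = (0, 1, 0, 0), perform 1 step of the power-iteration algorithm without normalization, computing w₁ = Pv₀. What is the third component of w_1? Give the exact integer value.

w1 = Pv₀ = (5·0 + 2·1 + 2·0 + 0·0; 2·0 + 6·1 + 5·0 + 5·0; 2·0 + 4·1 + 5·0 + 5·0; 5·0 + 3·1 + 5·0 + 6·0) = (2, 6, 4, 3)
The requested component of w1 is 4.

4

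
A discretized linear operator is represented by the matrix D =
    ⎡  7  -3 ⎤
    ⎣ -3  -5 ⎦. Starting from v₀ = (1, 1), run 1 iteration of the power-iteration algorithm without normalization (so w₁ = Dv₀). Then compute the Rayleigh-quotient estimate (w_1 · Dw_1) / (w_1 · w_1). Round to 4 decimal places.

-0.2000

w1 = Dv₀ = (7·1 + (-3)·1; (-3)·1 + (-5)·1) = (4, -8)
Dw1 = (52, 28)
w1·Dw1 = 4·52 + (-8)·28 = -16; w1·w1 = 4·4 + (-8)·(-8) = 80
λ ≈ -16/80 = -0.2000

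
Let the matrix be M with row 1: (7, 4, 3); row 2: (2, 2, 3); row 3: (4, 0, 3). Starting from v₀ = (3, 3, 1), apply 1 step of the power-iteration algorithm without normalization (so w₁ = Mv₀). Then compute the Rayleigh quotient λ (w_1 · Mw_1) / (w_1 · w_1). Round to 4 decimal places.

λ ≈ 10.2474

w1 = Mv₀ = (7·3 + 4·3 + 3·1; 2·3 + 2·3 + 3·1; 4·3 + 0·3 + 3·1) = (36, 15, 15)
Mw1 = (357, 147, 189)
w1·Mw1 = 36·357 + 15·147 + 15·189 = 17892; w1·w1 = 36·36 + 15·15 + 15·15 = 1746
λ ≈ 17892/1746 = 10.2474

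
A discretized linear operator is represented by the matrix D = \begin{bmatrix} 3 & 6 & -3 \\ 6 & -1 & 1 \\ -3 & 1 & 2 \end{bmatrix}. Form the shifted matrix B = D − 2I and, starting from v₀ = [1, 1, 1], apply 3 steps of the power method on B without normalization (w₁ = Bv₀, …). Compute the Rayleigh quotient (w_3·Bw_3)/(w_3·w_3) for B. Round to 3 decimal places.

B = D − 2I has rows (1, 6, -3); (6, -3, 1); (-3, 1, 0)
w1 = Bv₀ = (1·1 + 6·1 + (-3)·1; 6·1 + (-3)·1 + 1·1; (-3)·1 + 1·1 + 0·1) = (4, 4, -2)
w2 = Bw1 = (1·4 + 6·4 + (-3)·(-2); 6·4 + (-3)·4 + 1·(-2); (-3)·4 + 1·4 + 0·(-2)) = (34, 10, -8)
w3 = Bw2 = (118, 166, -92)
Bw3 = (1390, 118, -188)
w3·Bw3 = 200904; w3·w3 = 49944; μ ≈ 200904/49944 = 4.023

4.023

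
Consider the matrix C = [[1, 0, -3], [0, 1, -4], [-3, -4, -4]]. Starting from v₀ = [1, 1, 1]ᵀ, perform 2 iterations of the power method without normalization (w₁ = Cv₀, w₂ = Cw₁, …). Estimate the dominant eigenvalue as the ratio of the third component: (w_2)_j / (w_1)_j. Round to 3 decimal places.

λ ≈ -5.636

w1 = Cv₀ = (-2, -3, -11)
w2 = Cw1 = (31, 41, 62)
Ratio at component: 62 / -11 = -5.636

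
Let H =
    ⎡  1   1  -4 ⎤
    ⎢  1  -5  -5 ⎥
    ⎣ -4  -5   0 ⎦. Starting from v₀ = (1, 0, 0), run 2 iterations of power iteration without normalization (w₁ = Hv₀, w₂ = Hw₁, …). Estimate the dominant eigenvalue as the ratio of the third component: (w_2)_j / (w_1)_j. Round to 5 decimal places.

w1 = Hv₀ = (1·1 + 1·0 + (-4)·0; 1·1 + (-5)·0 + (-5)·0; (-4)·1 + (-5)·0 + 0·0) = (1, 1, -4)
w2 = Hw1 = (1·1 + 1·1 + (-4)·(-4); 1·1 + (-5)·1 + (-5)·(-4); (-4)·1 + (-5)·1 + 0·(-4)) = (18, 16, -9)
Ratio at component: -9 / -4 = 2.25000

2.25000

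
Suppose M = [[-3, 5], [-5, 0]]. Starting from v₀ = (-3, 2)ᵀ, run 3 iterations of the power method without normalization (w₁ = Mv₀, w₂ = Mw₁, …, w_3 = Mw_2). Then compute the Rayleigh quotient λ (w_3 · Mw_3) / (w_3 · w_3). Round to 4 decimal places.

w1 = Mv₀ = ((-3)·(-3) + 5·2; (-5)·(-3) + 0·2) = (19, 15)
w2 = Mw1 = ((-3)·19 + 5·15; (-5)·19 + 0·15) = (18, -95)
w3 = Mw2 = (-529, -90)
Mw3 = (1137, 2645)
w3·Mw3 = (-529)·1137 + (-90)·2645 = -839523; w3·w3 = (-529)·(-529) + (-90)·(-90) = 287941
λ ≈ -839523/287941 = -2.9156

λ ≈ -2.9156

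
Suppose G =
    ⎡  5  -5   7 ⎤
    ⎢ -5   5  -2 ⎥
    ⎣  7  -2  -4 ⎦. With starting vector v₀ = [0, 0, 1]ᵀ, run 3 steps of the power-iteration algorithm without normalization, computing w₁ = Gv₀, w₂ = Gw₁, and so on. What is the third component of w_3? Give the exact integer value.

w1 = Gv₀ = (5·0 + (-5)·0 + 7·1; (-5)·0 + 5·0 + (-2)·1; 7·0 + (-2)·0 + (-4)·1) = (7, -2, -4)
w2 = Gw1 = (5·7 + (-5)·(-2) + 7·(-4); (-5)·7 + 5·(-2) + (-2)·(-4); 7·7 + (-2)·(-2) + (-4)·(-4)) = (17, -37, 69)
w3 = Gw2 = (753, -408, -83)
The requested component of w3 is -83.

-83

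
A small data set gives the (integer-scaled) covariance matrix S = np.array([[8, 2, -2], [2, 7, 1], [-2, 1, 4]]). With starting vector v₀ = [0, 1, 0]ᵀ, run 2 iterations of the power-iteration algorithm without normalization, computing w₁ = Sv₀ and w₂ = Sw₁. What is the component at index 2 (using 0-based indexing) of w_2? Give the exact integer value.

w1 = Sv₀ = (8·0 + 2·1 + (-2)·0; 2·0 + 7·1 + 1·0; (-2)·0 + 1·1 + 4·0) = (2, 7, 1)
w2 = Sw1 = (8·2 + 2·7 + (-2)·1; 2·2 + 7·7 + 1·1; (-2)·2 + 1·7 + 4·1) = (28, 54, 7)
The requested component of w2 is 7.

7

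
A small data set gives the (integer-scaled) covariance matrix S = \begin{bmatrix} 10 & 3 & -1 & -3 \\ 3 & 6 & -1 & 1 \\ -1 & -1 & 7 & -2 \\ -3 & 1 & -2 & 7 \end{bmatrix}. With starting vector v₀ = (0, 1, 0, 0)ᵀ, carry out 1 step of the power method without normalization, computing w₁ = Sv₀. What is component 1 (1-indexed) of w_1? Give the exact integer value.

3

w1 = Sv₀ = (10·0 + 3·1 + (-1)·0 + (-3)·0; 3·0 + 6·1 + (-1)·0 + 1·0; (-1)·0 + (-1)·1 + 7·0 + (-2)·0; (-3)·0 + 1·1 + (-2)·0 + 7·0) = (3, 6, -1, 1)
The requested component of w1 is 3.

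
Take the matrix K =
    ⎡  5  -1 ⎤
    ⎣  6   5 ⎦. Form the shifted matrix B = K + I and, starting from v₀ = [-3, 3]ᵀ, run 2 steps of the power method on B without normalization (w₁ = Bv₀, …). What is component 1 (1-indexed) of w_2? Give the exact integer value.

B = K + I has rows (6, -1); (6, 6)
w1 = Bv₀ = (-21, 0)
w2 = Bw1 = (-126, -126)
Requested component of w2: -126

-126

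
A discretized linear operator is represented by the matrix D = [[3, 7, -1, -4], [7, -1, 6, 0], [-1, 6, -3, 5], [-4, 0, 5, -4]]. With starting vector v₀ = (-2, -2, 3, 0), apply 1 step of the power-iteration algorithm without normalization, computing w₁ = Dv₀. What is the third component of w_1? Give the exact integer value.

w1 = Dv₀ = (3·(-2) + 7·(-2) + (-1)·3 + (-4)·0; 7·(-2) + (-1)·(-2) + 6·3 + 0·0; (-1)·(-2) + 6·(-2) + (-3)·3 + 5·0; (-4)·(-2) + 0·(-2) + 5·3 + (-4)·0) = (-23, 6, -19, 23)
The requested component of w1 is -19.

-19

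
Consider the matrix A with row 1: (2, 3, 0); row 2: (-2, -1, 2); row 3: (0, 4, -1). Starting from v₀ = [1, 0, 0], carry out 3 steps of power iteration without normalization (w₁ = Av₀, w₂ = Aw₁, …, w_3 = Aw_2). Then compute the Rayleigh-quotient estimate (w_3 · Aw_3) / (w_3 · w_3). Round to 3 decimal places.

1.000

w1 = Av₀ = (2·1 + 3·0 + 0·0; (-2)·1 + (-1)·0 + 2·0; 0·1 + 4·0 + (-1)·0) = (2, -2, 0)
w2 = Aw1 = (2·2 + 3·(-2) + 0·0; (-2)·2 + (-1)·(-2) + 2·0; 0·2 + 4·(-2) + (-1)·0) = (-2, -2, -8)
w3 = Aw2 = (-10, -10, 0)
Aw3 = (-50, 30, -40)
w3·Aw3 = (-10)·(-50) + (-10)·30 + 0·(-40) = 200; w3·w3 = (-10)·(-10) + (-10)·(-10) + 0·0 = 200
λ ≈ 200/200 = 1.000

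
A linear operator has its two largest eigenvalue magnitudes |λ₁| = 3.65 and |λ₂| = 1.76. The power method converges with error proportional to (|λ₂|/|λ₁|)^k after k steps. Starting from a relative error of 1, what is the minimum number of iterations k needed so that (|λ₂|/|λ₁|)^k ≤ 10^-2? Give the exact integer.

|λ₂/λ₁| = 1.76/3.65 = 0.48219
Need k ≥ ln(10^-2) / ln(0.48219) = -4.6052 / -0.7294 ≈ 6.314
Smallest integer k satisfying the bound: 7

7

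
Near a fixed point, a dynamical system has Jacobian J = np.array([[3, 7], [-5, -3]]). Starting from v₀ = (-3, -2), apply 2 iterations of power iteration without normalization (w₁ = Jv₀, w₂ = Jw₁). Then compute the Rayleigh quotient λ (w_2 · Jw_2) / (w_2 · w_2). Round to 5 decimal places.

2.07692

w1 = Jv₀ = (3·(-3) + 7·(-2); (-5)·(-3) + (-3)·(-2)) = (-23, 21)
w2 = Jw1 = (3·(-23) + 7·21; (-5)·(-23) + (-3)·21) = (78, 52)
Jw2 = (598, -546)
w2·Jw2 = 78·598 + 52·(-546) = 18252; w2·w2 = 78·78 + 52·52 = 8788
λ ≈ 18252/8788 = 2.07692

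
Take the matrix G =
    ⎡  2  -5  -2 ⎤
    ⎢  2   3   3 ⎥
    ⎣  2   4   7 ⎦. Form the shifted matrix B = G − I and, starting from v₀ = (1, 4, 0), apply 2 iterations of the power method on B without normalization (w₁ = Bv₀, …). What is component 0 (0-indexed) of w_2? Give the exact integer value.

-105

B = G − I has rows (1, -5, -2); (2, 2, 3); (2, 4, 6)
w1 = Bv₀ = (1·1 + (-5)·4 + (-2)·0; 2·1 + 2·4 + 3·0; 2·1 + 4·4 + 6·0) = (-19, 10, 18)
w2 = Bw1 = (1·(-19) + (-5)·10 + (-2)·18; 2·(-19) + 2·10 + 3·18; 2·(-19) + 4·10 + 6·18) = (-105, 36, 110)
Requested component of w2: -105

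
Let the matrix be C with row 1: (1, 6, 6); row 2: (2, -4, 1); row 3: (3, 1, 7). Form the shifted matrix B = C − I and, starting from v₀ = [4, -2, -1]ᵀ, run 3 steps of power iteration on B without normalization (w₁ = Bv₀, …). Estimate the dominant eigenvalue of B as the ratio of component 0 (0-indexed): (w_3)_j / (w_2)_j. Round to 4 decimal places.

μ ≈ -6.1905

B = C − I has rows (0, 6, 6); (2, -5, 1); (3, 1, 6)
w1 = Bv₀ = (0·4 + 6·(-2) + 6·(-1); 2·4 + (-5)·(-2) + 1·(-1); 3·4 + 1·(-2) + 6·(-1)) = (-18, 17, 4)
w2 = Bw1 = (0·(-18) + 6·17 + 6·4; 2·(-18) + (-5)·17 + 1·4; 3·(-18) + 1·17 + 6·4) = (126, -117, -13)
w3 = Bw2 = (-780, 824, 183)
Ratio: -780/126 = -6.1905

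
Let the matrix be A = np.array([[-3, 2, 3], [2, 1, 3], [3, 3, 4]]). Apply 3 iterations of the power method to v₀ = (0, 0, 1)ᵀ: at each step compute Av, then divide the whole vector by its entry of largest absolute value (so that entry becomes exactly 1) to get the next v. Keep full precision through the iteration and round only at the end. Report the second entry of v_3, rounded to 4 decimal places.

Av0 = (3.00000, 3.00000, 4.00000); divide by 4.00000 → v1 = (0.75000, 0.75000, 1.00000)
Av1 = (2.25000, 5.25000, 8.50000); divide by 8.50000 → v2 = (0.26471, 0.61765, 1.00000)
Av2 = (3.44118, 4.14706, 6.64706); divide by 6.64706 → v3 = (0.51770, 0.62389, 1.00000)
Requested entry of v3: 141/226 = 0.6239

0.6239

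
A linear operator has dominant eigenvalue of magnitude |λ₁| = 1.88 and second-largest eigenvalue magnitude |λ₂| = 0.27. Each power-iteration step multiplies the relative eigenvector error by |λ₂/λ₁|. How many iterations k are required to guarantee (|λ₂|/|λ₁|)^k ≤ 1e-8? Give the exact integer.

10

|λ₂/λ₁| = 0.27/1.88 = 0.14362
Need k ≥ ln(1e-8) / ln(0.14362) = -18.4207 / -1.9406 ≈ 9.492
Smallest integer k satisfying the bound: 10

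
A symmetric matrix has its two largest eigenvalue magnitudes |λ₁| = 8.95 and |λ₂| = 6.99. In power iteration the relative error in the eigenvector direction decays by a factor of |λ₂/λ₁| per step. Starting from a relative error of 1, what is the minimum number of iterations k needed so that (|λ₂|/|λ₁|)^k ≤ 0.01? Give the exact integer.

|λ₂/λ₁| = 6.99/8.95 = 0.78101
Need k ≥ ln(0.01) / ln(0.78101) = -4.6052 / -0.2472 ≈ 18.631
Smallest integer k satisfying the bound: 19

19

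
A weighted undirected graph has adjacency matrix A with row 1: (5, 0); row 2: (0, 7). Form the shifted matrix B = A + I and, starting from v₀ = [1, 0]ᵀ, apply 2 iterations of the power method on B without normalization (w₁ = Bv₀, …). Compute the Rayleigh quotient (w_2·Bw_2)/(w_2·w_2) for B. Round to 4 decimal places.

μ ≈ 6.0000

B = A + I has rows (6, 0); (0, 8)
w1 = Bv₀ = (6·1 + 0·0; 0·1 + 8·0) = (6, 0)
w2 = Bw1 = (6·6 + 0·0; 0·6 + 8·0) = (36, 0)
Bw2 = (216, 0)
w2·Bw2 = 7776; w2·w2 = 1296; μ ≈ 7776/1296 = 6.0000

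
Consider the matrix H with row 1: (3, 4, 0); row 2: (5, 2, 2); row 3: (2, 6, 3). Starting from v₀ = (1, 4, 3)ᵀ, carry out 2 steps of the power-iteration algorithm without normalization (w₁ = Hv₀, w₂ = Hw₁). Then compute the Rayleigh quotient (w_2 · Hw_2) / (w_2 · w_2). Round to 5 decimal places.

w1 = Hv₀ = (19, 19, 35)
w2 = Hw1 = (133, 203, 257)
Hw2 = (1211, 1585, 2255)
w2·Hw2 = 133·1211 + 203·1585 + 257·2255 = 1062353; w2·w2 = 133·133 + 203·203 + 257·257 = 124947
λ ≈ 1062353/124947 = 8.50243

8.50243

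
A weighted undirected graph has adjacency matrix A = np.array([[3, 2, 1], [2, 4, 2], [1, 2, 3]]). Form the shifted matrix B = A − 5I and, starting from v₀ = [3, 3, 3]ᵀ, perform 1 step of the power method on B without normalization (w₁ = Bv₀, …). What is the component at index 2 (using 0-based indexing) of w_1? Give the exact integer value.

3

B = A − 5I has rows (-2, 2, 1); (2, -1, 2); (1, 2, -2)
w1 = Bv₀ = (3, 9, 3)
Requested component of w1: 3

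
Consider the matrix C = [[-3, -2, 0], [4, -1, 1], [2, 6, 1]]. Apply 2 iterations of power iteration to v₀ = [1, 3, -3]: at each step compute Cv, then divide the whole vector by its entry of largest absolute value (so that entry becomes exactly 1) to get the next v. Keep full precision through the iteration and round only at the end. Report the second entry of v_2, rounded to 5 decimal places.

Cv0 = (-9.000000, -2.000000, 17.000000); divide by 17.000000 → v1 = (-0.529412, -0.117647, 1.000000)
Cv1 = (1.823529, -1.000000, -0.764706); divide by 1.823529 → v2 = (1.000000, -0.548387, -0.419355)
Requested entry of v2: -17/31 = -0.54839

-0.54839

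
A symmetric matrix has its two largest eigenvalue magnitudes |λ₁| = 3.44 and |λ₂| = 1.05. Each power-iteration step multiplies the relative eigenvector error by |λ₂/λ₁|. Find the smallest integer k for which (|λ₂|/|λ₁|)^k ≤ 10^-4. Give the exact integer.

|λ₂/λ₁| = 1.05/3.44 = 0.30523
Need k ≥ ln(10^-4) / ln(0.30523) = -9.2103 / -1.1867 ≈ 7.761
Smallest integer k satisfying the bound: 8

8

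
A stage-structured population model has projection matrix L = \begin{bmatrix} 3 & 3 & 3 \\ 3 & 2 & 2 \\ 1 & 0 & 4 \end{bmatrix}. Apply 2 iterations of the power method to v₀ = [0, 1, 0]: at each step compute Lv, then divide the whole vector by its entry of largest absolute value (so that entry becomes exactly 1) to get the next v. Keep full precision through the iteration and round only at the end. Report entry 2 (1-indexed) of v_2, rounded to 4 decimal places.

0.8667

Lv0 = (3.00000, 2.00000, 0.00000); divide by 3.00000 → v1 = (1.00000, 0.66667, 0.00000)
Lv1 = (5.00000, 4.33333, 1.00000); divide by 5.00000 → v2 = (1.00000, 0.86667, 0.20000)
Requested entry of v2: 13/15 = 0.8667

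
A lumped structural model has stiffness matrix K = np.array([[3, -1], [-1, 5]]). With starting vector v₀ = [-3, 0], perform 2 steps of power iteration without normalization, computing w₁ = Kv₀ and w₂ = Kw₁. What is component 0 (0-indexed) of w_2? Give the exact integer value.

-30

w1 = Kv₀ = (3·(-3) + (-1)·0; (-1)·(-3) + 5·0) = (-9, 3)
w2 = Kw1 = (3·(-9) + (-1)·3; (-1)·(-9) + 5·3) = (-30, 24)
The requested component of w2 is -30.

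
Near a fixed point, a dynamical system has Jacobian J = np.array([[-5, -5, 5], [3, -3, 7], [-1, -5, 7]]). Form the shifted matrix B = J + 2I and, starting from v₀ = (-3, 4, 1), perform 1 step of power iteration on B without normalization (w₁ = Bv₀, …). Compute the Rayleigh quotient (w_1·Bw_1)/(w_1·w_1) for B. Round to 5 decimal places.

B = J + 2I has rows (-3, -5, 5); (3, -1, 7); (-1, -5, 9)
w1 = Bv₀ = ((-3)·(-3) + (-5)·4 + 5·1; 3·(-3) + (-1)·4 + 7·1; (-1)·(-3) + (-5)·4 + 9·1) = (-6, -6, -8)
Bw1 = (8, -68, -36)
w1·Bw1 = 648; w1·w1 = 136; μ ≈ 648/136 = 4.76471

μ ≈ 4.76471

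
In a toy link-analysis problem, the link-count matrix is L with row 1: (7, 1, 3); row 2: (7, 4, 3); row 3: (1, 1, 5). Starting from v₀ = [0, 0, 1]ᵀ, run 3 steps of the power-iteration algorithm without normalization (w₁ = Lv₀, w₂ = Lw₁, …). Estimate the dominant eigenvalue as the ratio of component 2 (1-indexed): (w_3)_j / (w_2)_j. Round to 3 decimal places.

λ ≈ 11.625

w1 = Lv₀ = (3, 3, 5)
w2 = Lw1 = (39, 48, 31)
w3 = Lw2 = (414, 558, 242)
Ratio at component: 558 / 48 = 11.625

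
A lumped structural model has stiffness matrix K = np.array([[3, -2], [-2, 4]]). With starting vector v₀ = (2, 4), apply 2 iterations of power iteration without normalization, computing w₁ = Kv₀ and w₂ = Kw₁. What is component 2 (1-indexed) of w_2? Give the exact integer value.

52

w1 = Kv₀ = (-2, 12)
w2 = Kw1 = (-30, 52)
The requested component of w2 is 52.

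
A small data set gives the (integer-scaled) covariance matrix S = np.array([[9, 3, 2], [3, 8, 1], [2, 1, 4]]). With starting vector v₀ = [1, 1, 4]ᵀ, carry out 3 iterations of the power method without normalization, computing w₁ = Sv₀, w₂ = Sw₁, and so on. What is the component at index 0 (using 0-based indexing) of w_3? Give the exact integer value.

3226

w1 = Sv₀ = (20, 15, 19)
w2 = Sw1 = (263, 199, 131)
w3 = Sw2 = (3226, 2512, 1249)
The requested component of w3 is 3226.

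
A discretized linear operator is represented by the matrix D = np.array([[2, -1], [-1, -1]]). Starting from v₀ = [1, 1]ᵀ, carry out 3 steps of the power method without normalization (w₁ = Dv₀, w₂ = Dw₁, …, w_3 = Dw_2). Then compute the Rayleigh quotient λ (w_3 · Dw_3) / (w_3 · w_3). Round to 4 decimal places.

1.9324

w1 = Dv₀ = (1, -2)
w2 = Dw1 = (4, 1)
w3 = Dw2 = (7, -5)
Dw3 = (19, -2)
w3·Dw3 = 7·19 + (-5)·(-2) = 143; w3·w3 = 7·7 + (-5)·(-5) = 74
λ ≈ 143/74 = 1.9324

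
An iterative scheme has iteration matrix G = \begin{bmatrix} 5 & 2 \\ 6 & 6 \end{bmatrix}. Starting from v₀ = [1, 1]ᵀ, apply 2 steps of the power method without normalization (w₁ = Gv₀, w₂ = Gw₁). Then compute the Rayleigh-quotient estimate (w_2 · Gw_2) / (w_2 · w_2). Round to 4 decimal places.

w1 = Gv₀ = (5·1 + 2·1; 6·1 + 6·1) = (7, 12)
w2 = Gw1 = (5·7 + 2·12; 6·7 + 6·12) = (59, 114)
Gw2 = (523, 1038)
w2·Gw2 = 59·523 + 114·1038 = 149189; w2·w2 = 59·59 + 114·114 = 16477
λ ≈ 149189/16477 = 9.0544

9.0544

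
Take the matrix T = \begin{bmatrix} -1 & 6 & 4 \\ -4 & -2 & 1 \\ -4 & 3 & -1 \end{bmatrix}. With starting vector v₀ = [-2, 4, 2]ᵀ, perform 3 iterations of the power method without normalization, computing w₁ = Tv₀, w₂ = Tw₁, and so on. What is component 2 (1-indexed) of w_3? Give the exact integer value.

w1 = Tv₀ = ((-1)·(-2) + 6·4 + 4·2; (-4)·(-2) + (-2)·4 + 1·2; (-4)·(-2) + 3·4 + (-1)·2) = (34, 2, 18)
w2 = Tw1 = ((-1)·34 + 6·2 + 4·18; (-4)·34 + (-2)·2 + 1·18; (-4)·34 + 3·2 + (-1)·18) = (50, -122, -148)
w3 = Tw2 = (-1374, -104, -418)
The requested component of w3 is -104.

-104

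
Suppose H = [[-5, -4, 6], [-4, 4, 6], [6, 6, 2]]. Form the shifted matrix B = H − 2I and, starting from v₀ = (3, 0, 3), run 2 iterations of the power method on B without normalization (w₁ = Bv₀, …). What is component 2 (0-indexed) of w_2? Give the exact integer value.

18

B = H − 2I has rows (-7, -4, 6); (-4, 2, 6); (6, 6, 0)
w1 = Bv₀ = (-3, 6, 18)
w2 = Bw1 = (105, 132, 18)
Requested component of w2: 18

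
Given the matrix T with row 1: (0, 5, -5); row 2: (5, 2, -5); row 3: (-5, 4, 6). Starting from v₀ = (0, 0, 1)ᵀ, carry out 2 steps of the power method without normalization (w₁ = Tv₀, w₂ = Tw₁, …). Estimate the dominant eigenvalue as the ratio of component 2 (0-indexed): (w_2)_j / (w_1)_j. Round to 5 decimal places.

6.83333

w1 = Tv₀ = (0·0 + 5·0 + (-5)·1; 5·0 + 2·0 + (-5)·1; (-5)·0 + 4·0 + 6·1) = (-5, -5, 6)
w2 = Tw1 = (0·(-5) + 5·(-5) + (-5)·6; 5·(-5) + 2·(-5) + (-5)·6; (-5)·(-5) + 4·(-5) + 6·6) = (-55, -65, 41)
Ratio at component: 41 / 6 = 6.83333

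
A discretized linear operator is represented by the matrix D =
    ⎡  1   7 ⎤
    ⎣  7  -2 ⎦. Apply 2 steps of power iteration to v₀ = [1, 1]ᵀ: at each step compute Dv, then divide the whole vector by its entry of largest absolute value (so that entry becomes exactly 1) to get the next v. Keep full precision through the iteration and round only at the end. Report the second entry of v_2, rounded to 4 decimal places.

Dv0 = (8.00000, 5.00000); divide by 8.00000 → v1 = (1.00000, 0.62500)
Dv1 = (5.37500, 5.75000); divide by 5.75000 → v2 = (0.93478, 1.00000)
Requested entry of v2: 46/46 = 1.0000

1.0000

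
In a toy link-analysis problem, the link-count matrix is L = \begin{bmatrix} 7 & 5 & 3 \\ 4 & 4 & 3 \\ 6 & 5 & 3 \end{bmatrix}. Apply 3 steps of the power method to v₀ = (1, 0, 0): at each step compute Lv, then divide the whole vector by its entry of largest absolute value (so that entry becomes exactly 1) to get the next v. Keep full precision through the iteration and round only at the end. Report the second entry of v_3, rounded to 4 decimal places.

Lv0 = (7.00000, 4.00000, 6.00000); divide by 7.00000 → v1 = (1.00000, 0.57143, 0.85714)
Lv1 = (12.42857, 8.85714, 11.42857); divide by 12.42857 → v2 = (1.00000, 0.71264, 0.91954)
Lv2 = (13.32184, 9.60920, 12.32184); divide by 13.32184 → v3 = (1.00000, 0.72131, 0.92494)
Requested entry of v3: 836/1159 = 0.7213

0.7213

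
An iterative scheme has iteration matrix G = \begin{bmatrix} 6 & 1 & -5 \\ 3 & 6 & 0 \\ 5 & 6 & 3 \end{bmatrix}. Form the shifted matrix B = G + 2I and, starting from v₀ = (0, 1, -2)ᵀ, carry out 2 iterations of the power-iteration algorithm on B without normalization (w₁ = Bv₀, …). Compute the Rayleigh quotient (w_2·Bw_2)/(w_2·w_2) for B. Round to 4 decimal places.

μ ≈ 10.4416

B = G + 2I has rows (8, 1, -5); (3, 8, 0); (5, 6, 5)
w1 = Bv₀ = (8·0 + 1·1 + (-5)·(-2); 3·0 + 8·1 + 0·(-2); 5·0 + 6·1 + 5·(-2)) = (11, 8, -4)
w2 = Bw1 = (8·11 + 1·8 + (-5)·(-4); 3·11 + 8·8 + 0·(-4); 5·11 + 6·8 + 5·(-4)) = (116, 97, 83)
Bw2 = (610, 1124, 1577)
w2·Bw2 = 310679; w2·w2 = 29754; μ ≈ 310679/29754 = 10.4416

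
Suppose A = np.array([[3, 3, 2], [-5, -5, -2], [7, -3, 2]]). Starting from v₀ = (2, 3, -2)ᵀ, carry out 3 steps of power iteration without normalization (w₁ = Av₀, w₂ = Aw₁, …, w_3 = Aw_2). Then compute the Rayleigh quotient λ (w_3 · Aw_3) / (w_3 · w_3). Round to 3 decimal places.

λ ≈ -1.460

w1 = Av₀ = (11, -21, 1)
w2 = Aw1 = (-28, 48, 142)
w3 = Aw2 = (344, -384, -56)
Aw3 = (-232, 312, 3448)
w3·Aw3 = 344·(-232) + (-384)·312 + (-56)·3448 = -392704; w3·w3 = 344·344 + (-384)·(-384) + (-56)·(-56) = 268928
λ ≈ -392704/268928 = -1.460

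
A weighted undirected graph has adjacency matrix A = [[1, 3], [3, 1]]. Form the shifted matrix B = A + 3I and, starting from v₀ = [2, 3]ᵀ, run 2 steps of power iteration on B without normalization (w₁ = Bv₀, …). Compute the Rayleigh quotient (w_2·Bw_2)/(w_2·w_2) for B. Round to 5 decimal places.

B = A + 3I has rows (4, 3); (3, 4)
w1 = Bv₀ = (4·2 + 3·3; 3·2 + 4·3) = (17, 18)
w2 = Bw1 = (4·17 + 3·18; 3·17 + 4·18) = (122, 123)
Bw2 = (857, 858)
w2·Bw2 = 210088; w2·w2 = 30013; μ ≈ 210088/30013 = 6.99990

μ ≈ 6.99990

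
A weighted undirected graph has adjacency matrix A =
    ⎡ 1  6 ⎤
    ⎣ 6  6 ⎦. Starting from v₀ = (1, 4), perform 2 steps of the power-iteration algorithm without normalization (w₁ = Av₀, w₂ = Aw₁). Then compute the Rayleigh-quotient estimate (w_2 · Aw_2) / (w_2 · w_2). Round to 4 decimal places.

9.9866

w1 = Av₀ = (25, 30)
w2 = Aw1 = (205, 330)
Aw2 = (2185, 3210)
w2·Aw2 = 205·2185 + 330·3210 = 1507225; w2·w2 = 205·205 + 330·330 = 150925
λ ≈ 1507225/150925 = 9.9866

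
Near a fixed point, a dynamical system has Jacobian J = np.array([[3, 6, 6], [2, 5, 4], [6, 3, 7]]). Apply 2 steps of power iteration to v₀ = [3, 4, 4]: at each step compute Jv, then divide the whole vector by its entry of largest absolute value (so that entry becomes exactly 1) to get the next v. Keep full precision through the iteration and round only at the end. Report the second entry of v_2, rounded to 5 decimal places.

0.63616

Jv0 = (57.000000, 42.000000, 58.000000); divide by 58.000000 → v1 = (0.982759, 0.724138, 1.000000)
Jv1 = (13.293103, 9.586207, 15.068966); divide by 15.068966 → v2 = (0.882151, 0.636156, 1.000000)
Requested entry of v2: 556/874 = 0.63616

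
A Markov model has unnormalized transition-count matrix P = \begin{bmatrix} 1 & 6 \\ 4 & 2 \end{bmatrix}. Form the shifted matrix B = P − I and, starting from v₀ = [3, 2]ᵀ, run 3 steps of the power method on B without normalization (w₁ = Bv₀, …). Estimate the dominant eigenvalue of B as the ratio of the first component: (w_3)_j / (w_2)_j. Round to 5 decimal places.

B = P − I has rows (0, 6); (4, 1)
w1 = Bv₀ = (12, 14)
w2 = Bw1 = (84, 62)
w3 = Bw2 = (372, 398)
Ratio: 372/84 = 4.42857

4.42857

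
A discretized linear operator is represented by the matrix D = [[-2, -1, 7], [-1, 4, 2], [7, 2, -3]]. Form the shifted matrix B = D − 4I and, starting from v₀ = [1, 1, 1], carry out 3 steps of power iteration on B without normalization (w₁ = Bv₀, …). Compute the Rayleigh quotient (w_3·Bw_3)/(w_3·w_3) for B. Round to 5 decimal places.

-13.84976

B = D − 4I has rows (-6, -1, 7); (-1, 0, 2); (7, 2, -7)
w1 = Bv₀ = (0, 1, 2)
w2 = Bw1 = (13, 4, -12)
w3 = Bw2 = (-166, -37, 183)
Bw3 = (2314, 532, -2517)
w3·Bw3 = -864419; w3·w3 = 62414; μ ≈ -864419/62414 = -13.84976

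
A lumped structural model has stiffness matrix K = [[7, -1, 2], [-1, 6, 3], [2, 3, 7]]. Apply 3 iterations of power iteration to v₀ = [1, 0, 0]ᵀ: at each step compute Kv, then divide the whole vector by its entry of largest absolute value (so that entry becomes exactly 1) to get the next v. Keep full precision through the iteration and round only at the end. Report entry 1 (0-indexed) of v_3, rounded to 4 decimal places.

Kv0 = (7.00000, -1.00000, 2.00000); divide by 7.00000 → v1 = (1.00000, -0.14286, 0.28571)
Kv1 = (7.71429, -1.00000, 3.57143); divide by 7.71429 → v2 = (1.00000, -0.12963, 0.46296)
Kv2 = (8.05556, -0.38889, 4.85185); divide by 8.05556 → v3 = (1.00000, -0.04828, 0.60230)
Requested entry of v3: -21/435 = -0.0483

-0.0483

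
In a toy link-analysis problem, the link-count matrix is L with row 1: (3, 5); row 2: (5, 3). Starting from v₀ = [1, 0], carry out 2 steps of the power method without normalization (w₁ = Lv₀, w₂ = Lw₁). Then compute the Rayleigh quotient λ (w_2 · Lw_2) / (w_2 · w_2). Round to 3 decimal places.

w1 = Lv₀ = (3·1 + 5·0; 5·1 + 3·0) = (3, 5)
w2 = Lw1 = (3·3 + 5·5; 5·3 + 3·5) = (34, 30)
Lw2 = (252, 260)
w2·Lw2 = 34·252 + 30·260 = 16368; w2·w2 = 34·34 + 30·30 = 2056
λ ≈ 16368/2056 = 7.961

λ ≈ 7.961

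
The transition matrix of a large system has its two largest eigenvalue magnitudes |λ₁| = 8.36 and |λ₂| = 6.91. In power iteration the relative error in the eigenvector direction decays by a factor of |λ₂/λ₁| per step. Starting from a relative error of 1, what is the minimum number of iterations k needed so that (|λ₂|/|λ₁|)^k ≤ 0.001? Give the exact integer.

37

|λ₂/λ₁| = 6.91/8.36 = 0.82656
Need k ≥ ln(0.001) / ln(0.82656) = -6.9078 / -0.1905 ≈ 36.263
Smallest integer k satisfying the bound: 37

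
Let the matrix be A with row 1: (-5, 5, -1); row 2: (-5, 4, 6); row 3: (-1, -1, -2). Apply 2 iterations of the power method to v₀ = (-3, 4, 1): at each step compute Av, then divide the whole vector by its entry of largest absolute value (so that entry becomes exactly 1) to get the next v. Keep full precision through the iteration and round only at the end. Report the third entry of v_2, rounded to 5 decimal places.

Av0 = (34.000000, 37.000000, -3.000000); divide by 37.000000 → v1 = (0.918919, 1.000000, -0.081081)
Av1 = (0.486486, -1.081081, -1.756757); divide by -1.756757 → v2 = (-0.276923, 0.615385, 1.000000)
Requested entry of v2: -65/-65 = 1.00000

1.00000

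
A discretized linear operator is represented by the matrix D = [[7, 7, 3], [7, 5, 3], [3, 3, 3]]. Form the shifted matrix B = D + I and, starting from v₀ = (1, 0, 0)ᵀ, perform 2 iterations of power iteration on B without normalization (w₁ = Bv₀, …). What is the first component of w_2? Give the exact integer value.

122

B = D + I has rows (8, 7, 3); (7, 6, 3); (3, 3, 4)
w1 = Bv₀ = (8, 7, 3)
w2 = Bw1 = (122, 107, 57)
Requested component of w2: 122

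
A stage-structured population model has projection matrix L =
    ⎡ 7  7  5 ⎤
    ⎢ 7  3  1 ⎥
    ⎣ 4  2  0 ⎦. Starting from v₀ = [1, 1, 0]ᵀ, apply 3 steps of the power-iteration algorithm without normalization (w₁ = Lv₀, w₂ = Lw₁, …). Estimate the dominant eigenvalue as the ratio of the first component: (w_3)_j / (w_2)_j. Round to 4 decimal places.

13.6566

w1 = Lv₀ = (7·1 + 7·1 + 5·0; 7·1 + 3·1 + 1·0; 4·1 + 2·1 + 0·0) = (14, 10, 6)
w2 = Lw1 = (7·14 + 7·10 + 5·6; 7·14 + 3·10 + 1·6; 4·14 + 2·10 + 0·6) = (198, 134, 76)
w3 = Lw2 = (2704, 1864, 1060)
Ratio at component: 2704 / 198 = 13.6566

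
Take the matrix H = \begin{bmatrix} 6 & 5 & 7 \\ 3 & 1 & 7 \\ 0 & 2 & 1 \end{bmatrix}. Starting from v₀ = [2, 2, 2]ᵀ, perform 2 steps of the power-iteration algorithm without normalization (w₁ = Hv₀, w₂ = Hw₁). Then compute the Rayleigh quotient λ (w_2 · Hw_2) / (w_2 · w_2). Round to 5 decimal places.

w1 = Hv₀ = (36, 22, 6)
w2 = Hw1 = (368, 172, 50)
Hw2 = (3418, 1626, 394)
w2·Hw2 = 368·3418 + 172·1626 + 50·394 = 1557196; w2·w2 = 368·368 + 172·172 + 50·50 = 167508
λ ≈ 1557196/167508 = 9.29625

λ ≈ 9.29625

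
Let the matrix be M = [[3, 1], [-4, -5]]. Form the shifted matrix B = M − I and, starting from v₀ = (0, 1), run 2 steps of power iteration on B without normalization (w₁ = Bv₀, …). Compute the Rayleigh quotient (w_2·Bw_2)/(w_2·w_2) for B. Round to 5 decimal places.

μ ≈ -5.50769

B = M − I has rows (2, 1); (-4, -6)
w1 = Bv₀ = (2·0 + 1·1; (-4)·0 + (-6)·1) = (1, -6)
w2 = Bw1 = (2·1 + 1·(-6); (-4)·1 + (-6)·(-6)) = (-4, 32)
Bw2 = (24, -176)
w2·Bw2 = -5728; w2·w2 = 1040; μ ≈ -5728/1040 = -5.50769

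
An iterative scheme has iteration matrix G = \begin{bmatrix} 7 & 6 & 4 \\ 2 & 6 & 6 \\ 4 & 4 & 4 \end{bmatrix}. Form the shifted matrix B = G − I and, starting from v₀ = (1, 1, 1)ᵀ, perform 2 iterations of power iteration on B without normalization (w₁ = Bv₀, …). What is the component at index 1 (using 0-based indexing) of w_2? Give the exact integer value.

163

B = G − I has rows (6, 6, 4); (2, 5, 6); (4, 4, 3)
w1 = Bv₀ = (16, 13, 11)
w2 = Bw1 = (218, 163, 149)
Requested component of w2: 163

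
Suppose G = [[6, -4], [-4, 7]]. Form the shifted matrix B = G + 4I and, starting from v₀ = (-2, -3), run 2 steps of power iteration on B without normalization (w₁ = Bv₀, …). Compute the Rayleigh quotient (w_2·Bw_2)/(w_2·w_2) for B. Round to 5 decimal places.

B = G + 4I has rows (10, -4); (-4, 11)
w1 = Bv₀ = (-8, -25)
w2 = Bw1 = (20, -243)
Bw2 = (1172, -2753)
w2·Bw2 = 692419; w2·w2 = 59449; μ ≈ 692419/59449 = 11.64728

11.64728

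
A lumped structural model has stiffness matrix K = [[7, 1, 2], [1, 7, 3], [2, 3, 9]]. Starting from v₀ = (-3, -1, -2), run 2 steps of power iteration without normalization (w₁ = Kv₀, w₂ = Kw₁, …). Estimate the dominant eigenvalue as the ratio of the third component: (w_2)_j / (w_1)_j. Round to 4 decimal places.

w1 = Kv₀ = (-26, -16, -27)
w2 = Kw1 = (-252, -219, -343)
Ratio at component: -343 / -27 = 12.7037

12.7037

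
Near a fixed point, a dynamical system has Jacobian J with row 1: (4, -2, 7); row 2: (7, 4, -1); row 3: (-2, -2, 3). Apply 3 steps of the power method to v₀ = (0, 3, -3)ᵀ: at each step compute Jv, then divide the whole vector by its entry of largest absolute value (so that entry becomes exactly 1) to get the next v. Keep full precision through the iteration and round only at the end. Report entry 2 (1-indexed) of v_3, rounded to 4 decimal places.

1.0000

Jv0 = (-27.00000, 15.00000, -15.00000); divide by -27.00000 → v1 = (1.00000, -0.55556, 0.55556)
Jv1 = (9.00000, 4.22222, 0.77778); divide by 9.00000 → v2 = (1.00000, 0.46914, 0.08642)
Jv2 = (3.66667, 8.79012, -2.67901); divide by 8.79012 → v3 = (0.41713, 1.00000, -0.30478)
Requested entry of v3: -2136/-2136 = 1.0000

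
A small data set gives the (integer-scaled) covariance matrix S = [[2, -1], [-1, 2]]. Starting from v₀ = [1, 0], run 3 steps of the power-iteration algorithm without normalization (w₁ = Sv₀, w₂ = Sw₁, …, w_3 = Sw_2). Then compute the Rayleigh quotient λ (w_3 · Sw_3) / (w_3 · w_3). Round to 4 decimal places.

w1 = Sv₀ = (2, -1)
w2 = Sw1 = (5, -4)
w3 = Sw2 = (14, -13)
Sw3 = (41, -40)
w3·Sw3 = 14·41 + (-13)·(-40) = 1094; w3·w3 = 14·14 + (-13)·(-13) = 365
λ ≈ 1094/365 = 2.9973

2.9973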